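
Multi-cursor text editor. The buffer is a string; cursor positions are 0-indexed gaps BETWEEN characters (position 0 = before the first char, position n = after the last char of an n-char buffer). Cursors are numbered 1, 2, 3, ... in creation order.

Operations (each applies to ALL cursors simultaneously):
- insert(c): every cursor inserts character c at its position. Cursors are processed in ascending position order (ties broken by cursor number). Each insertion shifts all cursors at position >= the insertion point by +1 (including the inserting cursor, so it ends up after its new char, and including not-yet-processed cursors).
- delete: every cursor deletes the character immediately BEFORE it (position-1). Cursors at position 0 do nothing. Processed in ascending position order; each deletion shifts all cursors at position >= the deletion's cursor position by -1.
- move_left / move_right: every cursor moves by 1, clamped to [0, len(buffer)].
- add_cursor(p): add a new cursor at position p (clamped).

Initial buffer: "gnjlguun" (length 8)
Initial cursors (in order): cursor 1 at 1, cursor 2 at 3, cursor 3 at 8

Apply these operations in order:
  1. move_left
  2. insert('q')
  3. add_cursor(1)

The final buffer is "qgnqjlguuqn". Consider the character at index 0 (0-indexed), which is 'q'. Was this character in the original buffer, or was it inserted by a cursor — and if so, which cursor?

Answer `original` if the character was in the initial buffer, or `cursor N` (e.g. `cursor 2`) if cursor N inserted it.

After op 1 (move_left): buffer="gnjlguun" (len 8), cursors c1@0 c2@2 c3@7, authorship ........
After op 2 (insert('q')): buffer="qgnqjlguuqn" (len 11), cursors c1@1 c2@4 c3@10, authorship 1..2.....3.
After op 3 (add_cursor(1)): buffer="qgnqjlguuqn" (len 11), cursors c1@1 c4@1 c2@4 c3@10, authorship 1..2.....3.
Authorship (.=original, N=cursor N): 1 . . 2 . . . . . 3 .
Index 0: author = 1

Answer: cursor 1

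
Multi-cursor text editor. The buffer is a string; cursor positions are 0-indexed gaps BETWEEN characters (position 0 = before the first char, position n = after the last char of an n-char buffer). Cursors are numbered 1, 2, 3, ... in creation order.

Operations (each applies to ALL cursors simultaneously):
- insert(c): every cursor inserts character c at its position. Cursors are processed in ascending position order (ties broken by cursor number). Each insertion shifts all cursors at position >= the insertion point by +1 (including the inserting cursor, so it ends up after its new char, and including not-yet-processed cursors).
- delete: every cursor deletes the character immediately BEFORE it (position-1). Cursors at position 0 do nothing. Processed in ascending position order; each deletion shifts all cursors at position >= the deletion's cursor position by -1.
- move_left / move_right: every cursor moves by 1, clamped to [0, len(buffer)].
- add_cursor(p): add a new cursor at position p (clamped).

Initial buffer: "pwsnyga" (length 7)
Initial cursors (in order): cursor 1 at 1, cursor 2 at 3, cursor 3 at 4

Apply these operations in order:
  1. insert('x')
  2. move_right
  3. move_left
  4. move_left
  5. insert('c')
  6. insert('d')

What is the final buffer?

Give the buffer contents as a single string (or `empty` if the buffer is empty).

Answer: pcdxwscdxncdxyga

Derivation:
After op 1 (insert('x')): buffer="pxwsxnxyga" (len 10), cursors c1@2 c2@5 c3@7, authorship .1..2.3...
After op 2 (move_right): buffer="pxwsxnxyga" (len 10), cursors c1@3 c2@6 c3@8, authorship .1..2.3...
After op 3 (move_left): buffer="pxwsxnxyga" (len 10), cursors c1@2 c2@5 c3@7, authorship .1..2.3...
After op 4 (move_left): buffer="pxwsxnxyga" (len 10), cursors c1@1 c2@4 c3@6, authorship .1..2.3...
After op 5 (insert('c')): buffer="pcxwscxncxyga" (len 13), cursors c1@2 c2@6 c3@9, authorship .11..22.33...
After op 6 (insert('d')): buffer="pcdxwscdxncdxyga" (len 16), cursors c1@3 c2@8 c3@12, authorship .111..222.333...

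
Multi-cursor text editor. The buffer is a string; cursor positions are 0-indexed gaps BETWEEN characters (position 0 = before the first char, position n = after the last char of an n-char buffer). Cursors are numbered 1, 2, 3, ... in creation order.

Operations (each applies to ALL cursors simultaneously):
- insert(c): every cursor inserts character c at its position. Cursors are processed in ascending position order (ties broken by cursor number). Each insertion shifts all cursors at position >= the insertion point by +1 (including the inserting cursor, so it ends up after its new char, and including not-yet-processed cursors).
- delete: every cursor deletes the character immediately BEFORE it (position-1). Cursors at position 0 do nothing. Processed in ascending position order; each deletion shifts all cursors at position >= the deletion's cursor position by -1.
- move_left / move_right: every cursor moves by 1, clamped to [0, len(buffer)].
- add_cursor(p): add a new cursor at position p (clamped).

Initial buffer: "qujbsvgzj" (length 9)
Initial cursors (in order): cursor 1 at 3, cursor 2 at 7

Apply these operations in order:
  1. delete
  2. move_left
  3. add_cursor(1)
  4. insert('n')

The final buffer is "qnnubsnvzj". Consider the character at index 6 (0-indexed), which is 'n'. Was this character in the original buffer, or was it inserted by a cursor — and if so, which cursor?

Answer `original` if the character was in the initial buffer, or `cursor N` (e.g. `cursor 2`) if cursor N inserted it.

Answer: cursor 2

Derivation:
After op 1 (delete): buffer="qubsvzj" (len 7), cursors c1@2 c2@5, authorship .......
After op 2 (move_left): buffer="qubsvzj" (len 7), cursors c1@1 c2@4, authorship .......
After op 3 (add_cursor(1)): buffer="qubsvzj" (len 7), cursors c1@1 c3@1 c2@4, authorship .......
After op 4 (insert('n')): buffer="qnnubsnvzj" (len 10), cursors c1@3 c3@3 c2@7, authorship .13...2...
Authorship (.=original, N=cursor N): . 1 3 . . . 2 . . .
Index 6: author = 2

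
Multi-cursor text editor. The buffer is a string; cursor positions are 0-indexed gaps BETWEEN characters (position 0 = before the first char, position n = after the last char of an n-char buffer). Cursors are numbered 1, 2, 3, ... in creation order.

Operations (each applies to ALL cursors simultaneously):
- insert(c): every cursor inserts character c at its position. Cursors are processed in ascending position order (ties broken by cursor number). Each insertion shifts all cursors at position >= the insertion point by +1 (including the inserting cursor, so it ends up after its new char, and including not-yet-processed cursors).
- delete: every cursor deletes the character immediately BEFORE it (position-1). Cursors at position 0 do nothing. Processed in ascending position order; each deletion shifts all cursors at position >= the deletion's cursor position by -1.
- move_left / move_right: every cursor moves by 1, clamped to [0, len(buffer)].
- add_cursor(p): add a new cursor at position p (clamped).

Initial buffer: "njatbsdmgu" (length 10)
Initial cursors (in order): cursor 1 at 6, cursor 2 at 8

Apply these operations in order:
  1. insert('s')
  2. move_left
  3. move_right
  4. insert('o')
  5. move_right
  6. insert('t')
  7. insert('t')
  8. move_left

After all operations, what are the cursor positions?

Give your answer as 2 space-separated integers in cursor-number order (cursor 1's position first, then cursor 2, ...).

After op 1 (insert('s')): buffer="njatbssdmsgu" (len 12), cursors c1@7 c2@10, authorship ......1..2..
After op 2 (move_left): buffer="njatbssdmsgu" (len 12), cursors c1@6 c2@9, authorship ......1..2..
After op 3 (move_right): buffer="njatbssdmsgu" (len 12), cursors c1@7 c2@10, authorship ......1..2..
After op 4 (insert('o')): buffer="njatbssodmsogu" (len 14), cursors c1@8 c2@12, authorship ......11..22..
After op 5 (move_right): buffer="njatbssodmsogu" (len 14), cursors c1@9 c2@13, authorship ......11..22..
After op 6 (insert('t')): buffer="njatbssodtmsogtu" (len 16), cursors c1@10 c2@15, authorship ......11.1.22.2.
After op 7 (insert('t')): buffer="njatbssodttmsogttu" (len 18), cursors c1@11 c2@17, authorship ......11.11.22.22.
After op 8 (move_left): buffer="njatbssodttmsogttu" (len 18), cursors c1@10 c2@16, authorship ......11.11.22.22.

Answer: 10 16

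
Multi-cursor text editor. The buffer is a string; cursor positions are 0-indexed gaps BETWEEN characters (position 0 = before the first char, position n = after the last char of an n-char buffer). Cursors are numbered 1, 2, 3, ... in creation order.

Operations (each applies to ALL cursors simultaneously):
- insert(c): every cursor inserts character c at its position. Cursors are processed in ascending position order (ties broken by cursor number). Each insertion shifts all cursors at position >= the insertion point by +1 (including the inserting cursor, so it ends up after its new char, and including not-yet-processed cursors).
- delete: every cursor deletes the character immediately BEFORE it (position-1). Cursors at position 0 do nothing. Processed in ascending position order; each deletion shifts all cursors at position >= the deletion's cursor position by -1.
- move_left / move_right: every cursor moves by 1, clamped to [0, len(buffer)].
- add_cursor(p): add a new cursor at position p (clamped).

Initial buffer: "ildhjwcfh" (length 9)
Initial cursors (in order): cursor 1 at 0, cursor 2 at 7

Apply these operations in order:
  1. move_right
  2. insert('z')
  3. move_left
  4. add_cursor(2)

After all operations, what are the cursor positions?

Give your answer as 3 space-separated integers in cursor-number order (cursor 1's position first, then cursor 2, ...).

After op 1 (move_right): buffer="ildhjwcfh" (len 9), cursors c1@1 c2@8, authorship .........
After op 2 (insert('z')): buffer="izldhjwcfzh" (len 11), cursors c1@2 c2@10, authorship .1.......2.
After op 3 (move_left): buffer="izldhjwcfzh" (len 11), cursors c1@1 c2@9, authorship .1.......2.
After op 4 (add_cursor(2)): buffer="izldhjwcfzh" (len 11), cursors c1@1 c3@2 c2@9, authorship .1.......2.

Answer: 1 9 2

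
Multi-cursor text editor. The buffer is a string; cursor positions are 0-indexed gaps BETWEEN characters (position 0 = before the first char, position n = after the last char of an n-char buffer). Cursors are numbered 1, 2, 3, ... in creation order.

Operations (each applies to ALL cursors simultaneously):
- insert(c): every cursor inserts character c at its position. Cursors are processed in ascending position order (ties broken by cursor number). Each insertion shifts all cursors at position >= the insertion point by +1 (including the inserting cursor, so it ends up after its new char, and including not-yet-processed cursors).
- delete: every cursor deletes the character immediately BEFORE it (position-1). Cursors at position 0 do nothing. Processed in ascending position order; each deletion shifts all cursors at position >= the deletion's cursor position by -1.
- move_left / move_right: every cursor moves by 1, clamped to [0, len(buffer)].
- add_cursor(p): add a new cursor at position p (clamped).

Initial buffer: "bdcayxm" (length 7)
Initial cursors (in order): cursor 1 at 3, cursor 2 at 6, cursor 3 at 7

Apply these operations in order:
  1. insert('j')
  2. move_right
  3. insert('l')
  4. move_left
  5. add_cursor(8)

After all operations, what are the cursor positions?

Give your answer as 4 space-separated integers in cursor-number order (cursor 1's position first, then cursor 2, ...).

After op 1 (insert('j')): buffer="bdcjayxjmj" (len 10), cursors c1@4 c2@8 c3@10, authorship ...1...2.3
After op 2 (move_right): buffer="bdcjayxjmj" (len 10), cursors c1@5 c2@9 c3@10, authorship ...1...2.3
After op 3 (insert('l')): buffer="bdcjalyxjmljl" (len 13), cursors c1@6 c2@11 c3@13, authorship ...1.1..2.233
After op 4 (move_left): buffer="bdcjalyxjmljl" (len 13), cursors c1@5 c2@10 c3@12, authorship ...1.1..2.233
After op 5 (add_cursor(8)): buffer="bdcjalyxjmljl" (len 13), cursors c1@5 c4@8 c2@10 c3@12, authorship ...1.1..2.233

Answer: 5 10 12 8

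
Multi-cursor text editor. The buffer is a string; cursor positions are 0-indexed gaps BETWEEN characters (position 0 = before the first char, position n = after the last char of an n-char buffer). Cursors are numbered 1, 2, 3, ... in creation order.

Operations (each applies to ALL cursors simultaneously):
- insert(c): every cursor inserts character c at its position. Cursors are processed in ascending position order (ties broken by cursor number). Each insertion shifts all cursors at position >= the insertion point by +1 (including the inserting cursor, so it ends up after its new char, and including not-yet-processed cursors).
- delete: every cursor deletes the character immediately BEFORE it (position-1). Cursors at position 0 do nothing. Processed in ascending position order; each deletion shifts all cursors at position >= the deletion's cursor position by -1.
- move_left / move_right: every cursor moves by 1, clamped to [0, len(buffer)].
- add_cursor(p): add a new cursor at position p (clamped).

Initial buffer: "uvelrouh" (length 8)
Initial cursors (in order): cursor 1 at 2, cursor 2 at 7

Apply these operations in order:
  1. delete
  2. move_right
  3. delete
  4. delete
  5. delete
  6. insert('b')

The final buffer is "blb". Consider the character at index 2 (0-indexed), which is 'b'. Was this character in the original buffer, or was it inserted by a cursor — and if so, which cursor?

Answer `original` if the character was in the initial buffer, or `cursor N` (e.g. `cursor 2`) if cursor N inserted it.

After op 1 (delete): buffer="uelroh" (len 6), cursors c1@1 c2@5, authorship ......
After op 2 (move_right): buffer="uelroh" (len 6), cursors c1@2 c2@6, authorship ......
After op 3 (delete): buffer="ulro" (len 4), cursors c1@1 c2@4, authorship ....
After op 4 (delete): buffer="lr" (len 2), cursors c1@0 c2@2, authorship ..
After op 5 (delete): buffer="l" (len 1), cursors c1@0 c2@1, authorship .
After op 6 (insert('b')): buffer="blb" (len 3), cursors c1@1 c2@3, authorship 1.2
Authorship (.=original, N=cursor N): 1 . 2
Index 2: author = 2

Answer: cursor 2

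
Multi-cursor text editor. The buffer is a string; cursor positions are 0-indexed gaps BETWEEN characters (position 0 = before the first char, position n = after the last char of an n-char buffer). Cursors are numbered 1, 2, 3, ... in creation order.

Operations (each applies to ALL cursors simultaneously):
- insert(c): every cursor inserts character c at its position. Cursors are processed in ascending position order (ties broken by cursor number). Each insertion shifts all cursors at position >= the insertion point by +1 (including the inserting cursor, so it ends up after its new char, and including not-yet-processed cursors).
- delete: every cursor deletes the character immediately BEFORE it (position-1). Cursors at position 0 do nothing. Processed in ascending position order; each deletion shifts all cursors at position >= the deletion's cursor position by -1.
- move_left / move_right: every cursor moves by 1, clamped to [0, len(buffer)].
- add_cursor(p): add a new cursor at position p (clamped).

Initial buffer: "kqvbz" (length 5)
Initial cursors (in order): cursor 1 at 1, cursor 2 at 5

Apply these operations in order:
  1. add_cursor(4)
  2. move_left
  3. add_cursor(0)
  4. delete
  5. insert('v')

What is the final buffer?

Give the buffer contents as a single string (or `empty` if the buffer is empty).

After op 1 (add_cursor(4)): buffer="kqvbz" (len 5), cursors c1@1 c3@4 c2@5, authorship .....
After op 2 (move_left): buffer="kqvbz" (len 5), cursors c1@0 c3@3 c2@4, authorship .....
After op 3 (add_cursor(0)): buffer="kqvbz" (len 5), cursors c1@0 c4@0 c3@3 c2@4, authorship .....
After op 4 (delete): buffer="kqz" (len 3), cursors c1@0 c4@0 c2@2 c3@2, authorship ...
After op 5 (insert('v')): buffer="vvkqvvz" (len 7), cursors c1@2 c4@2 c2@6 c3@6, authorship 14..23.

Answer: vvkqvvz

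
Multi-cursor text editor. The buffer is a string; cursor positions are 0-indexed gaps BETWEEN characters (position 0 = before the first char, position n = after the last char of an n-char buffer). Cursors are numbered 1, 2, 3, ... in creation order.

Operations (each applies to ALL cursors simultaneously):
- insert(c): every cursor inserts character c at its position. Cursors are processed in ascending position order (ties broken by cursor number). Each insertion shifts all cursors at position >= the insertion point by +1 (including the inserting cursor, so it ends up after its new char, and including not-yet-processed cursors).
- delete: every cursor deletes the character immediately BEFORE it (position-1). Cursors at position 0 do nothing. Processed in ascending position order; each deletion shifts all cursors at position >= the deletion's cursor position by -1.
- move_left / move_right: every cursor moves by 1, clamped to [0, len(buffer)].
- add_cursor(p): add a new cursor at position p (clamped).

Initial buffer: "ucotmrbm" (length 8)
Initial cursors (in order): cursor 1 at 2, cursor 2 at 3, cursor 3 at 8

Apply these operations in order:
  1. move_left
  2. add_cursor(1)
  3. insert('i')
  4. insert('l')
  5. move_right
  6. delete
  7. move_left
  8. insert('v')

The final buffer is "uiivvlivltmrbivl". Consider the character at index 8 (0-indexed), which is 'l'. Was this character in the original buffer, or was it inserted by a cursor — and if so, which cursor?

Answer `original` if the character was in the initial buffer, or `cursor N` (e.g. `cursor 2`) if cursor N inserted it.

After op 1 (move_left): buffer="ucotmrbm" (len 8), cursors c1@1 c2@2 c3@7, authorship ........
After op 2 (add_cursor(1)): buffer="ucotmrbm" (len 8), cursors c1@1 c4@1 c2@2 c3@7, authorship ........
After op 3 (insert('i')): buffer="uiiciotmrbim" (len 12), cursors c1@3 c4@3 c2@5 c3@11, authorship .14.2.....3.
After op 4 (insert('l')): buffer="uiillcilotmrbilm" (len 16), cursors c1@5 c4@5 c2@8 c3@15, authorship .1414.22.....33.
After op 5 (move_right): buffer="uiillcilotmrbilm" (len 16), cursors c1@6 c4@6 c2@9 c3@16, authorship .1414.22.....33.
After op 6 (delete): buffer="uiililtmrbil" (len 12), cursors c1@4 c4@4 c2@6 c3@12, authorship .14122....33
After op 7 (move_left): buffer="uiililtmrbil" (len 12), cursors c1@3 c4@3 c2@5 c3@11, authorship .14122....33
After op 8 (insert('v')): buffer="uiivvlivltmrbivl" (len 16), cursors c1@5 c4@5 c2@8 c3@15, authorship .14141222....333
Authorship (.=original, N=cursor N): . 1 4 1 4 1 2 2 2 . . . . 3 3 3
Index 8: author = 2

Answer: cursor 2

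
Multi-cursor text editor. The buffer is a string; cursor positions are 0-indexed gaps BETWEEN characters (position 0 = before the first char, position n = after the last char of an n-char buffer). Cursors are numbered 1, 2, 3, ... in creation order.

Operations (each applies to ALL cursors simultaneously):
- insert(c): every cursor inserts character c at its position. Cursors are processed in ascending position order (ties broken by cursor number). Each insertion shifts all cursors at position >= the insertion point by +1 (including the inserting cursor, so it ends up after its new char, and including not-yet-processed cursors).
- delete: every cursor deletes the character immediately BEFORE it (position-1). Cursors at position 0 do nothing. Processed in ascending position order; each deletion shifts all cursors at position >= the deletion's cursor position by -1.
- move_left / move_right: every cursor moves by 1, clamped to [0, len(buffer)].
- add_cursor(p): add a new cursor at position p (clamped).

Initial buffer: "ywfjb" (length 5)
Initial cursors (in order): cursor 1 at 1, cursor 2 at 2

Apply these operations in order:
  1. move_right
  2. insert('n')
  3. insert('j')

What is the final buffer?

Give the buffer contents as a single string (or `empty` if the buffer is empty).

Answer: ywnjfnjjb

Derivation:
After op 1 (move_right): buffer="ywfjb" (len 5), cursors c1@2 c2@3, authorship .....
After op 2 (insert('n')): buffer="ywnfnjb" (len 7), cursors c1@3 c2@5, authorship ..1.2..
After op 3 (insert('j')): buffer="ywnjfnjjb" (len 9), cursors c1@4 c2@7, authorship ..11.22..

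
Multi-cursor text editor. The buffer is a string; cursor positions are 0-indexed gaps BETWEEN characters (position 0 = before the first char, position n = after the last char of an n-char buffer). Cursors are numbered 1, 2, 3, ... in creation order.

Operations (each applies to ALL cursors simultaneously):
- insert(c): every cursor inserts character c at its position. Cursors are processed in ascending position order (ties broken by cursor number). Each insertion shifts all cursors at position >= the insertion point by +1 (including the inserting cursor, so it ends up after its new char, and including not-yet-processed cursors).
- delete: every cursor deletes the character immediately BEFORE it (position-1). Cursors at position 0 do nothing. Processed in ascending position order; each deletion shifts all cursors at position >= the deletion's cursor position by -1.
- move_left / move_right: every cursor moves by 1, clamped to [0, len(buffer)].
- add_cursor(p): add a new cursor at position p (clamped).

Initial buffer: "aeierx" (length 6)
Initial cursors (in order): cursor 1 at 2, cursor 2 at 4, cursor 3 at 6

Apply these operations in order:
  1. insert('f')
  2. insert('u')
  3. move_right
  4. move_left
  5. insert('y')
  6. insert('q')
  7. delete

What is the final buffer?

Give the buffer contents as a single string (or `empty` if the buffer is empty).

Answer: aefuyiefuyrxfyu

Derivation:
After op 1 (insert('f')): buffer="aefiefrxf" (len 9), cursors c1@3 c2@6 c3@9, authorship ..1..2..3
After op 2 (insert('u')): buffer="aefuiefurxfu" (len 12), cursors c1@4 c2@8 c3@12, authorship ..11..22..33
After op 3 (move_right): buffer="aefuiefurxfu" (len 12), cursors c1@5 c2@9 c3@12, authorship ..11..22..33
After op 4 (move_left): buffer="aefuiefurxfu" (len 12), cursors c1@4 c2@8 c3@11, authorship ..11..22..33
After op 5 (insert('y')): buffer="aefuyiefuyrxfyu" (len 15), cursors c1@5 c2@10 c3@14, authorship ..111..222..333
After op 6 (insert('q')): buffer="aefuyqiefuyqrxfyqu" (len 18), cursors c1@6 c2@12 c3@17, authorship ..1111..2222..3333
After op 7 (delete): buffer="aefuyiefuyrxfyu" (len 15), cursors c1@5 c2@10 c3@14, authorship ..111..222..333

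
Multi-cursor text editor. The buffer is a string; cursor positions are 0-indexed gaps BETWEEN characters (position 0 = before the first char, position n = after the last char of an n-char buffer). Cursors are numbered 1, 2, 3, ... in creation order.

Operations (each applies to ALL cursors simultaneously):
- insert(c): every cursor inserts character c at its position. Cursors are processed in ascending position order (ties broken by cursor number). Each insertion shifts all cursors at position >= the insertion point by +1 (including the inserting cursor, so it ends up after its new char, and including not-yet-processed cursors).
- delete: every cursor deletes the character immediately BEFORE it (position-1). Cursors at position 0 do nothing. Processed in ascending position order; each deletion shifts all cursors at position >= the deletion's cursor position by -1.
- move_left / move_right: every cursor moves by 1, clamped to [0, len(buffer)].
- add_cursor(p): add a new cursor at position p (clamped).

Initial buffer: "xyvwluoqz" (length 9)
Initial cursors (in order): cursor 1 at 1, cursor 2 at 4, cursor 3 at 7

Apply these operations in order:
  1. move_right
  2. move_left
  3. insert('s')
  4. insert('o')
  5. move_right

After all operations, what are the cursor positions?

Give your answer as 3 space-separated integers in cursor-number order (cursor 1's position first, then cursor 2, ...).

After op 1 (move_right): buffer="xyvwluoqz" (len 9), cursors c1@2 c2@5 c3@8, authorship .........
After op 2 (move_left): buffer="xyvwluoqz" (len 9), cursors c1@1 c2@4 c3@7, authorship .........
After op 3 (insert('s')): buffer="xsyvwsluosqz" (len 12), cursors c1@2 c2@6 c3@10, authorship .1...2...3..
After op 4 (insert('o')): buffer="xsoyvwsoluosoqz" (len 15), cursors c1@3 c2@8 c3@13, authorship .11...22...33..
After op 5 (move_right): buffer="xsoyvwsoluosoqz" (len 15), cursors c1@4 c2@9 c3@14, authorship .11...22...33..

Answer: 4 9 14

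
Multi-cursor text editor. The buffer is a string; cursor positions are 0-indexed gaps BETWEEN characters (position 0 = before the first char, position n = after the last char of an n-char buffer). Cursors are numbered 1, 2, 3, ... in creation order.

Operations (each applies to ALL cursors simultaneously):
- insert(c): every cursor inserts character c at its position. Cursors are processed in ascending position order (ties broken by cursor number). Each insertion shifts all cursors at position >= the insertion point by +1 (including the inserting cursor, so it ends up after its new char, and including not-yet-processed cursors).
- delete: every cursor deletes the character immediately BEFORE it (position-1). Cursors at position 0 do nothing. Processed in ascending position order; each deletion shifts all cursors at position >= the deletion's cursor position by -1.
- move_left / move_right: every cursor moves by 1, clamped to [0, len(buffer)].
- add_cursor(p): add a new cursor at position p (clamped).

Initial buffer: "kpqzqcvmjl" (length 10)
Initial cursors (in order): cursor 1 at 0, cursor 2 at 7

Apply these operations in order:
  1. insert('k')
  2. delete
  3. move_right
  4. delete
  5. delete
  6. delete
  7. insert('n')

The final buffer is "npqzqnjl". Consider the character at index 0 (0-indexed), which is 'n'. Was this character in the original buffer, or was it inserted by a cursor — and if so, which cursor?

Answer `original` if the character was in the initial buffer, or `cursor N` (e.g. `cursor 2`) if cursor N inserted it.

After op 1 (insert('k')): buffer="kkpqzqcvkmjl" (len 12), cursors c1@1 c2@9, authorship 1.......2...
After op 2 (delete): buffer="kpqzqcvmjl" (len 10), cursors c1@0 c2@7, authorship ..........
After op 3 (move_right): buffer="kpqzqcvmjl" (len 10), cursors c1@1 c2@8, authorship ..........
After op 4 (delete): buffer="pqzqcvjl" (len 8), cursors c1@0 c2@6, authorship ........
After op 5 (delete): buffer="pqzqcjl" (len 7), cursors c1@0 c2@5, authorship .......
After op 6 (delete): buffer="pqzqjl" (len 6), cursors c1@0 c2@4, authorship ......
After op 7 (insert('n')): buffer="npqzqnjl" (len 8), cursors c1@1 c2@6, authorship 1....2..
Authorship (.=original, N=cursor N): 1 . . . . 2 . .
Index 0: author = 1

Answer: cursor 1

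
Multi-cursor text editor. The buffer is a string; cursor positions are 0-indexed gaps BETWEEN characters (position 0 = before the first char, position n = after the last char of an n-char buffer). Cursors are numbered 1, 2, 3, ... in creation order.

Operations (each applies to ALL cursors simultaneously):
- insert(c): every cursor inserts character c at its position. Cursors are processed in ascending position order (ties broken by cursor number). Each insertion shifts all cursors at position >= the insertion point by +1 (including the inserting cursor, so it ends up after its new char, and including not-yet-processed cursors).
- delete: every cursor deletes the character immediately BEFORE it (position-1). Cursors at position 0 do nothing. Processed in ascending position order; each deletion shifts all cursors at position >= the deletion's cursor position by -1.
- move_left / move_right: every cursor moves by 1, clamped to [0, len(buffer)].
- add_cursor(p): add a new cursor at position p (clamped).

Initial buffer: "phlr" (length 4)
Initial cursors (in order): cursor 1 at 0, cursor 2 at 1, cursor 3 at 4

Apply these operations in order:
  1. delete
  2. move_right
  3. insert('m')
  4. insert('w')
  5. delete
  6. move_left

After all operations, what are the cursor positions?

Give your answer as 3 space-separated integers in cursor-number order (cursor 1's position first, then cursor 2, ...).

Answer: 2 2 4

Derivation:
After op 1 (delete): buffer="hl" (len 2), cursors c1@0 c2@0 c3@2, authorship ..
After op 2 (move_right): buffer="hl" (len 2), cursors c1@1 c2@1 c3@2, authorship ..
After op 3 (insert('m')): buffer="hmmlm" (len 5), cursors c1@3 c2@3 c3@5, authorship .12.3
After op 4 (insert('w')): buffer="hmmwwlmw" (len 8), cursors c1@5 c2@5 c3@8, authorship .1212.33
After op 5 (delete): buffer="hmmlm" (len 5), cursors c1@3 c2@3 c3@5, authorship .12.3
After op 6 (move_left): buffer="hmmlm" (len 5), cursors c1@2 c2@2 c3@4, authorship .12.3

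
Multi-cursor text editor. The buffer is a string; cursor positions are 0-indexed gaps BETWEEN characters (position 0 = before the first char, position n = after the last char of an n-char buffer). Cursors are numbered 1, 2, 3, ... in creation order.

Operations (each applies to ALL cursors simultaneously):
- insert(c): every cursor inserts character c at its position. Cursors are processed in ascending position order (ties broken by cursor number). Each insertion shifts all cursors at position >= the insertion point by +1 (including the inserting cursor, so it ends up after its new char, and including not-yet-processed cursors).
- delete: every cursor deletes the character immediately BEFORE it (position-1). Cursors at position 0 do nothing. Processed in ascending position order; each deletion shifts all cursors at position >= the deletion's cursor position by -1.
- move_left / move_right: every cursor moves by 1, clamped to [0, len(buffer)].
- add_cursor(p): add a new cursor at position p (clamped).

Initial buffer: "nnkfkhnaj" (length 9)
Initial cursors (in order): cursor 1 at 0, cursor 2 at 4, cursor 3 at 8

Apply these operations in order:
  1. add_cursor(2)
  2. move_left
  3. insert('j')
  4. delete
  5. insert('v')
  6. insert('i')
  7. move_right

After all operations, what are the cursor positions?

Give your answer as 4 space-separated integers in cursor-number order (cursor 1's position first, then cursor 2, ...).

Answer: 3 10 16 6

Derivation:
After op 1 (add_cursor(2)): buffer="nnkfkhnaj" (len 9), cursors c1@0 c4@2 c2@4 c3@8, authorship .........
After op 2 (move_left): buffer="nnkfkhnaj" (len 9), cursors c1@0 c4@1 c2@3 c3@7, authorship .........
After op 3 (insert('j')): buffer="jnjnkjfkhnjaj" (len 13), cursors c1@1 c4@3 c2@6 c3@11, authorship 1.4..2....3..
After op 4 (delete): buffer="nnkfkhnaj" (len 9), cursors c1@0 c4@1 c2@3 c3@7, authorship .........
After op 5 (insert('v')): buffer="vnvnkvfkhnvaj" (len 13), cursors c1@1 c4@3 c2@6 c3@11, authorship 1.4..2....3..
After op 6 (insert('i')): buffer="vinvinkvifkhnviaj" (len 17), cursors c1@2 c4@5 c2@9 c3@15, authorship 11.44..22....33..
After op 7 (move_right): buffer="vinvinkvifkhnviaj" (len 17), cursors c1@3 c4@6 c2@10 c3@16, authorship 11.44..22....33..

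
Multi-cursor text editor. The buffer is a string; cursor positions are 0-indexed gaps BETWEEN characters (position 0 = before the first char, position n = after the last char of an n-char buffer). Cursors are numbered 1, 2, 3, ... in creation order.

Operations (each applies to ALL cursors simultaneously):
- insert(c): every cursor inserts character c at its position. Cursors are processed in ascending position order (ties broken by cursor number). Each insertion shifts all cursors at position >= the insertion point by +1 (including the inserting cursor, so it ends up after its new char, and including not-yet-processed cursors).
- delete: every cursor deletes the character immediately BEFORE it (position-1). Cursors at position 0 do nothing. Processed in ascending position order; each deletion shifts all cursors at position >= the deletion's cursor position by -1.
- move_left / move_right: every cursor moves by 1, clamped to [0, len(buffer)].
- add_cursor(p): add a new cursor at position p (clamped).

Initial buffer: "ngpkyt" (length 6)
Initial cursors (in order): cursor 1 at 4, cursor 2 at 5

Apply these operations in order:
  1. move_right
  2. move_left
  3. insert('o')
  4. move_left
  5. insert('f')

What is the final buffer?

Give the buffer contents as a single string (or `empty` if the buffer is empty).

After op 1 (move_right): buffer="ngpkyt" (len 6), cursors c1@5 c2@6, authorship ......
After op 2 (move_left): buffer="ngpkyt" (len 6), cursors c1@4 c2@5, authorship ......
After op 3 (insert('o')): buffer="ngpkoyot" (len 8), cursors c1@5 c2@7, authorship ....1.2.
After op 4 (move_left): buffer="ngpkoyot" (len 8), cursors c1@4 c2@6, authorship ....1.2.
After op 5 (insert('f')): buffer="ngpkfoyfot" (len 10), cursors c1@5 c2@8, authorship ....11.22.

Answer: ngpkfoyfot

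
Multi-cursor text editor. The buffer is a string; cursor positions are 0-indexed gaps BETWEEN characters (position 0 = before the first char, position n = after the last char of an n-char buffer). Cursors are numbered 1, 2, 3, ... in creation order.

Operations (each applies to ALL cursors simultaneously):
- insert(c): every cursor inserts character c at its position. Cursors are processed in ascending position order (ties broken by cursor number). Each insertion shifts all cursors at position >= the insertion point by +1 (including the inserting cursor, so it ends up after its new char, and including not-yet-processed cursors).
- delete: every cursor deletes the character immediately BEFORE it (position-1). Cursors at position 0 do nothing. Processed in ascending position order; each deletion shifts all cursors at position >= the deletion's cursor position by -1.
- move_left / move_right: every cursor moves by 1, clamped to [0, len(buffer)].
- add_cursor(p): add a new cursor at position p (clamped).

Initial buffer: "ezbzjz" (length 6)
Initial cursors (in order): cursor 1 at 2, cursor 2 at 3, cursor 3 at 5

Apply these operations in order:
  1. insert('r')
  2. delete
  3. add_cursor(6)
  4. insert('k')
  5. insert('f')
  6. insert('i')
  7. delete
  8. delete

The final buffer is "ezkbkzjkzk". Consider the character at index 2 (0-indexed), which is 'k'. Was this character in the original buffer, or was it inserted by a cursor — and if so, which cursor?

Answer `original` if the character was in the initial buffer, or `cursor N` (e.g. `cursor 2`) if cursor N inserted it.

Answer: cursor 1

Derivation:
After op 1 (insert('r')): buffer="ezrbrzjrz" (len 9), cursors c1@3 c2@5 c3@8, authorship ..1.2..3.
After op 2 (delete): buffer="ezbzjz" (len 6), cursors c1@2 c2@3 c3@5, authorship ......
After op 3 (add_cursor(6)): buffer="ezbzjz" (len 6), cursors c1@2 c2@3 c3@5 c4@6, authorship ......
After op 4 (insert('k')): buffer="ezkbkzjkzk" (len 10), cursors c1@3 c2@5 c3@8 c4@10, authorship ..1.2..3.4
After op 5 (insert('f')): buffer="ezkfbkfzjkfzkf" (len 14), cursors c1@4 c2@7 c3@11 c4@14, authorship ..11.22..33.44
After op 6 (insert('i')): buffer="ezkfibkfizjkfizkfi" (len 18), cursors c1@5 c2@9 c3@14 c4@18, authorship ..111.222..333.444
After op 7 (delete): buffer="ezkfbkfzjkfzkf" (len 14), cursors c1@4 c2@7 c3@11 c4@14, authorship ..11.22..33.44
After op 8 (delete): buffer="ezkbkzjkzk" (len 10), cursors c1@3 c2@5 c3@8 c4@10, authorship ..1.2..3.4
Authorship (.=original, N=cursor N): . . 1 . 2 . . 3 . 4
Index 2: author = 1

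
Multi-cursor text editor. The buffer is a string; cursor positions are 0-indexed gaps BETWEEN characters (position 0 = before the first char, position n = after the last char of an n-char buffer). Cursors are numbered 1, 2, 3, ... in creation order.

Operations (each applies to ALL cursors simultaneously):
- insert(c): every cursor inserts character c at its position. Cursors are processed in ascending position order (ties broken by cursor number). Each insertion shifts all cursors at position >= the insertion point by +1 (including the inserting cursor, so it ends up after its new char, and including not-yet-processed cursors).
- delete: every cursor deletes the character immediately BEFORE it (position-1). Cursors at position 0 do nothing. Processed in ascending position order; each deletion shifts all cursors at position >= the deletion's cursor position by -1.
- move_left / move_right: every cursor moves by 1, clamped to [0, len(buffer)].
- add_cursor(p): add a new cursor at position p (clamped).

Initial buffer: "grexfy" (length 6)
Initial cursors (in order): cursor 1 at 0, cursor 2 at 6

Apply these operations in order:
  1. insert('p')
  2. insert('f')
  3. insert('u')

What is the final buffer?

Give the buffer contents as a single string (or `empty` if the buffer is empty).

Answer: pfugrexfypfu

Derivation:
After op 1 (insert('p')): buffer="pgrexfyp" (len 8), cursors c1@1 c2@8, authorship 1......2
After op 2 (insert('f')): buffer="pfgrexfypf" (len 10), cursors c1@2 c2@10, authorship 11......22
After op 3 (insert('u')): buffer="pfugrexfypfu" (len 12), cursors c1@3 c2@12, authorship 111......222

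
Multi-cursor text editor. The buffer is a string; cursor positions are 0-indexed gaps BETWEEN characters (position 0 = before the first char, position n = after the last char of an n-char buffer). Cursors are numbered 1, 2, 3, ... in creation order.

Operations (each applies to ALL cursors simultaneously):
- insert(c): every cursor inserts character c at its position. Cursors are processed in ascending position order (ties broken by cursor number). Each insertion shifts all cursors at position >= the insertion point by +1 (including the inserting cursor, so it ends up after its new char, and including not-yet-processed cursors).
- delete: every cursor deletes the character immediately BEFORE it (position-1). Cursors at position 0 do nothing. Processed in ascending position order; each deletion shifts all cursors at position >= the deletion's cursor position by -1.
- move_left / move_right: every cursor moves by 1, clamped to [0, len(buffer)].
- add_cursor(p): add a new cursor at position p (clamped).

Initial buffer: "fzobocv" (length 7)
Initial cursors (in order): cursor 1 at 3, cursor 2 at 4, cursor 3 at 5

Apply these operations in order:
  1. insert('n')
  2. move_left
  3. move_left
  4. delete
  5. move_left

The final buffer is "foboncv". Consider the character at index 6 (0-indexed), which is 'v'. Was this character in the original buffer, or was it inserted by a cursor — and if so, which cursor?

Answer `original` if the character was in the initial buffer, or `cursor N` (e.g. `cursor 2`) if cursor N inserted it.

Answer: original

Derivation:
After op 1 (insert('n')): buffer="fzonbnoncv" (len 10), cursors c1@4 c2@6 c3@8, authorship ...1.2.3..
After op 2 (move_left): buffer="fzonbnoncv" (len 10), cursors c1@3 c2@5 c3@7, authorship ...1.2.3..
After op 3 (move_left): buffer="fzonbnoncv" (len 10), cursors c1@2 c2@4 c3@6, authorship ...1.2.3..
After op 4 (delete): buffer="foboncv" (len 7), cursors c1@1 c2@2 c3@3, authorship ....3..
After op 5 (move_left): buffer="foboncv" (len 7), cursors c1@0 c2@1 c3@2, authorship ....3..
Authorship (.=original, N=cursor N): . . . . 3 . .
Index 6: author = original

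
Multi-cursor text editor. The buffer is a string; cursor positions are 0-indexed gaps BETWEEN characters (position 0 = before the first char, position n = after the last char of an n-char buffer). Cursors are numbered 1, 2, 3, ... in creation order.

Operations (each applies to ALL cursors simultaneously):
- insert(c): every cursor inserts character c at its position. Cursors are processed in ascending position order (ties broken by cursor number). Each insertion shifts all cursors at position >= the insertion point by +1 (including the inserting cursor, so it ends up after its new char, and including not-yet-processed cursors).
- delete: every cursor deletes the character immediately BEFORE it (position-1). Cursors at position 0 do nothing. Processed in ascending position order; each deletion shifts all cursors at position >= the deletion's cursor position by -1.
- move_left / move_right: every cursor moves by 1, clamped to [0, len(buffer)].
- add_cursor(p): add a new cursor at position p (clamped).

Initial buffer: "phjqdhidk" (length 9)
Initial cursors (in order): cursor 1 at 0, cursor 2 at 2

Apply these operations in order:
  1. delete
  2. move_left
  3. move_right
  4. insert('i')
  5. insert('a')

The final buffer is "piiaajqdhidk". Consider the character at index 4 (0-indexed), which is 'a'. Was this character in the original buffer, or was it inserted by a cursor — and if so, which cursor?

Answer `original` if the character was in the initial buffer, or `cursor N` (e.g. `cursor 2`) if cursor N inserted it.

After op 1 (delete): buffer="pjqdhidk" (len 8), cursors c1@0 c2@1, authorship ........
After op 2 (move_left): buffer="pjqdhidk" (len 8), cursors c1@0 c2@0, authorship ........
After op 3 (move_right): buffer="pjqdhidk" (len 8), cursors c1@1 c2@1, authorship ........
After op 4 (insert('i')): buffer="piijqdhidk" (len 10), cursors c1@3 c2@3, authorship .12.......
After op 5 (insert('a')): buffer="piiaajqdhidk" (len 12), cursors c1@5 c2@5, authorship .1212.......
Authorship (.=original, N=cursor N): . 1 2 1 2 . . . . . . .
Index 4: author = 2

Answer: cursor 2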